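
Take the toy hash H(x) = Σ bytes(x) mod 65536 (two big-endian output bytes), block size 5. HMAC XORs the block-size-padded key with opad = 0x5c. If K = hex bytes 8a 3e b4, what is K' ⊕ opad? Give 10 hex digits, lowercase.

Key hex bytes 8a 3e b4 is 3 bytes ≤ B = 5; zero-pad to 5 bytes: K' = 8a 3e b4 00 00.
XOR each byte with 0x5c: 8a⊕5c=d6, 3e⊕5c=62, b4⊕5c=e8, 00⊕5c=5c, 00⊕5c=5c.

d662e85c5c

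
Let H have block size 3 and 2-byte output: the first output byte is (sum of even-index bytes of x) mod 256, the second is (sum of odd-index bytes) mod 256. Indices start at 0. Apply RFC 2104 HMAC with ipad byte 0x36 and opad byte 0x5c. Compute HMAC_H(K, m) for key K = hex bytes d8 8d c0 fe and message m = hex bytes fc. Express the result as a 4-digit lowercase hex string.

Key hex bytes d8 8d c0 fe is 4 bytes > B = 3, so hash it first: H(key) = 98 8b, then zero-pad to 3 bytes: K' = 98 8b 00.
K' ⊕ ipad = ae bd 36.  K' ⊕ opad = c4 d7 5c.
Inner input = (K'⊕ipad) ∥ m = ae bd 36 ∥ fc.
Inner hash: even-index sum = 228 mod 256 = 228; odd-index sum = 441 mod 256 = 185 → e4 b9.
Outer input = (K'⊕opad) ∥ inner = c4 d7 5c ∥ e4 b9.
Outer hash (tag): even-index sum = 473 mod 256 = 217; odd-index sum = 443 mod 256 = 187 → d9 bb.

d9bb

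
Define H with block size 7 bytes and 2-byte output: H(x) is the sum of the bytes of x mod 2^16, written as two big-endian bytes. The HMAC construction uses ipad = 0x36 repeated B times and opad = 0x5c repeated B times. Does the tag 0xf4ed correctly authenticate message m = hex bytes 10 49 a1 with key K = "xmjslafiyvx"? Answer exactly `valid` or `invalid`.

invalid

Key "xmjslafiyvx" = 78 6d 6a 73 6c 61 66 69 79 76 78 is 11 bytes > B = 7, so hash it first: H(key) = 04 c5, then zero-pad to 7 bytes: K' = 04 c5 00 00 00 00 00.
K' ⊕ ipad = 32 f3 36 36 36 36 36; K' ⊕ opad = 58 99 5c 5c 5c 5c 5c.
Inner hash: sum = 50+243+54+54+54+54+54+16+73+161 = 813 → 03 2d.
Outer hash (recomputed tag): sum = 88+153+92+92+92+92+92+3+45 = 749 → 02 ed.
Recomputed tag = 02ed; claimed = f4ed → mismatch.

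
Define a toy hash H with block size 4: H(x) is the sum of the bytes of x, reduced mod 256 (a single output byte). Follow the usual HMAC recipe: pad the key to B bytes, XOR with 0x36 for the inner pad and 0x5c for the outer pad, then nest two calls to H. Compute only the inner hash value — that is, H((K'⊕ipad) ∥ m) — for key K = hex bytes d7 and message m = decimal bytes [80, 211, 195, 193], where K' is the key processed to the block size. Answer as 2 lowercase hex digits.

Key hex bytes d7 is 1 byte ≤ B = 4; zero-pad to 4 bytes: K' = d7 00 00 00.
K' ⊕ ipad = e1 36 36 36.
Inner input = e1 36 36 36 ∥ 50 d3 c3 c1.
Inner hash: sum = 225+54+54+54+80+211+195+193 = 1066; mod 256 = 42 → 2a.

2a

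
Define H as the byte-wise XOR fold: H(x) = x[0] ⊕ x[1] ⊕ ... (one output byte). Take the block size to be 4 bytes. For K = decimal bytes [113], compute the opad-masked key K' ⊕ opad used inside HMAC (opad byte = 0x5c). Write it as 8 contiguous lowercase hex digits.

2d5c5c5c

Key decimal bytes [113] = 71 is 1 byte ≤ B = 4; zero-pad to 4 bytes: K' = 71 00 00 00.
XOR each byte with 0x5c: 71⊕5c=2d, 00⊕5c=5c, 00⊕5c=5c, 00⊕5c=5c.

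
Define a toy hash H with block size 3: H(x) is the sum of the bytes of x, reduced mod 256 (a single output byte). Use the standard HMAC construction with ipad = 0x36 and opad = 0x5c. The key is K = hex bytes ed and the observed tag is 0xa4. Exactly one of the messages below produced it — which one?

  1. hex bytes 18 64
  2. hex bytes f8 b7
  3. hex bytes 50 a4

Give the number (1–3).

Key hex bytes ed is 1 byte ≤ B = 3; zero-pad to 3 bytes: K' = ed 00 00.
K' ⊕ ipad = db 36 36; K' ⊕ opad = b1 5c 5c.
m1: inner = H(db 36 36 18 64) = c3; tag = H(b1 5c 5c c3) = 2c
m2: inner = H(db 36 36 f8 b7) = f6; tag = H(b1 5c 5c f6) = 5f
m3: inner = H(db 36 36 50 a4) = 3b; tag = H(b1 5c 5c 3b) = a4 ← matches

3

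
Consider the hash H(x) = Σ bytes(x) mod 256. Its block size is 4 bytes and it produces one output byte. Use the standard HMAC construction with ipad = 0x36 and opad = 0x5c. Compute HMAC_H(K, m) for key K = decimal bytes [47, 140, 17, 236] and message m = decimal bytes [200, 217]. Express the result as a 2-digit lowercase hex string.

b5

Key decimal bytes [47, 140, 17, 236] = 2f 8c 11 ec is exactly B = 4 bytes: K' = 2f 8c 11 ec.
K' ⊕ ipad = 19 ba 27 da.  K' ⊕ opad = 73 d0 4d b0.
Inner input = (K'⊕ipad) ∥ m = 19 ba 27 da ∥ c8 d9.
Inner hash: sum = 25+186+39+218+200+217 = 885; mod 256 = 117 → 75.
Outer input = (K'⊕opad) ∥ inner = 73 d0 4d b0 ∥ 75.
Outer hash (tag): sum = 115+208+77+176+117 = 693; mod 256 = 181 → b5.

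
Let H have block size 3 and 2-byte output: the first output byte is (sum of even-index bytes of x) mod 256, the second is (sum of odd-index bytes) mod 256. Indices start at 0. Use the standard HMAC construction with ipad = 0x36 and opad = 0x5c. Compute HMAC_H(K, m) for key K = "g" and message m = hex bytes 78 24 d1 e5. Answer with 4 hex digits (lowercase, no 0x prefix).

Key "g" = 67 is 1 byte ≤ B = 3; zero-pad to 3 bytes: K' = 67 00 00.
K' ⊕ ipad = 51 36 36.  K' ⊕ opad = 3b 5c 5c.
Inner input = (K'⊕ipad) ∥ m = 51 36 36 ∥ 78 24 d1 e5.
Inner hash: even-index sum = 400 mod 256 = 144; odd-index sum = 383 mod 256 = 127 → 90 7f.
Outer input = (K'⊕opad) ∥ inner = 3b 5c 5c ∥ 90 7f.
Outer hash (tag): even-index sum = 278 mod 256 = 22; odd-index sum = 236 mod 256 = 236 → 16 ec.

16ec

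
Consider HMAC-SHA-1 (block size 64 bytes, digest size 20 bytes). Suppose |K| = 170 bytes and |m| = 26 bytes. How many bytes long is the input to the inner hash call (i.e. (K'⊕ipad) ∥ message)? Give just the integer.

Key is 170 > 64 bytes, so it is hashed to 20 bytes then zero-padded to 64: |K'| = 64.
Inner input = (K'⊕ipad) ∥ m → 64 + 26 = 90 bytes.

90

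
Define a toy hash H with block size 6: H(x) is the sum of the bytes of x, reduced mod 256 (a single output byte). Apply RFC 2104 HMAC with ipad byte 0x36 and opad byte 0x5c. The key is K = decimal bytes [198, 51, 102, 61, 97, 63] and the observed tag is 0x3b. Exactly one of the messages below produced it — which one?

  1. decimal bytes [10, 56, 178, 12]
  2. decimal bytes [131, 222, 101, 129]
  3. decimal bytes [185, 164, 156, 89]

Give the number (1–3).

Key decimal bytes [198, 51, 102, 61, 97, 63] = c6 33 66 3d 61 3f is exactly B = 6 bytes: K' = c6 33 66 3d 61 3f.
K' ⊕ ipad = f0 05 50 0b 57 09; K' ⊕ opad = 9a 6f 3a 61 3d 63.
m1: inner = H(f0 05 50 0b 57 09 0a 38 b2 0c) = b0; tag = H(9a 6f 3a 61 3d 63 b0) = f4
m2: inner = H(f0 05 50 0b 57 09 83 de 65 81) = f7; tag = H(9a 6f 3a 61 3d 63 f7) = 3b ← matches
m3: inner = H(f0 05 50 0b 57 09 b9 a4 9c 59) = 02; tag = H(9a 6f 3a 61 3d 63 02) = 46

2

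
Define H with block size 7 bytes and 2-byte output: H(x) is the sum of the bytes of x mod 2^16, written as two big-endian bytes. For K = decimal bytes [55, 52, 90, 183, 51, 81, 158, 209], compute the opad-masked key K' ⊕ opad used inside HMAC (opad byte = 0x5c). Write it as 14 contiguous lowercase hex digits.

5f335c5c5c5c5c

Key decimal bytes [55, 52, 90, 183, 51, 81, 158, 209] = 37 34 5a b7 33 51 9e d1 is 8 bytes > B = 7, so hash it first: H(key) = 03 6f, then zero-pad to 7 bytes: K' = 03 6f 00 00 00 00 00.
XOR each byte with 0x5c: 03⊕5c=5f, 6f⊕5c=33, 00⊕5c=5c, 00⊕5c=5c, 00⊕5c=5c, 00⊕5c=5c, 00⊕5c=5c.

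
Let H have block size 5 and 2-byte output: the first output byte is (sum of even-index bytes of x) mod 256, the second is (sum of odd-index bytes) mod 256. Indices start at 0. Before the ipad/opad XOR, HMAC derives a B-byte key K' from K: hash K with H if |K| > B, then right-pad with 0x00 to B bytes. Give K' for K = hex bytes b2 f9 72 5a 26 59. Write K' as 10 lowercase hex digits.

4aac000000

|K| = 6 > B = 5, so first hash the key.
H(K): even-index sum = 330 mod 256 = 74; odd-index sum = 428 mod 256 = 172 → 4a ac.
Zero-pad H(K) = 4a ac to 5 bytes: K' = 4a ac 00 00 00.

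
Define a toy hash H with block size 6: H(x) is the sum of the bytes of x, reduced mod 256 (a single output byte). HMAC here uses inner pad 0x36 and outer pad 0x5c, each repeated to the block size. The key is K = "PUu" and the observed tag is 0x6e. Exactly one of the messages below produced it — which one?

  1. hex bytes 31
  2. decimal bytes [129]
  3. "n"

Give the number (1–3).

Key "PUu" = 50 55 75 is 3 bytes ≤ B = 6; zero-pad to 6 bytes: K' = 50 55 75 00 00 00.
K' ⊕ ipad = 66 63 43 36 36 36; K' ⊕ opad = 0c 09 29 5c 5c 5c.
m1: inner = H(66 63 43 36 36 36 31) = df; tag = H(0c 09 29 5c 5c 5c df) = 31
m2: inner = H(66 63 43 36 36 36 81) = 2f; tag = H(0c 09 29 5c 5c 5c 2f) = 81
m3: inner = H(66 63 43 36 36 36 6e) = 1c; tag = H(0c 09 29 5c 5c 5c 1c) = 6e ← matches

3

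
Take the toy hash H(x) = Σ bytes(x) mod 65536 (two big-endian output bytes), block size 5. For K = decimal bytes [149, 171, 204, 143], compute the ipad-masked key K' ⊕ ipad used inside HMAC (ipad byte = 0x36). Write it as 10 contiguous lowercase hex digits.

a39dfab936

Key decimal bytes [149, 171, 204, 143] = 95 ab cc 8f is 4 bytes ≤ B = 5; zero-pad to 5 bytes: K' = 95 ab cc 8f 00.
XOR each byte with 0x36: 95⊕36=a3, ab⊕36=9d, cc⊕36=fa, 8f⊕36=b9, 00⊕36=36.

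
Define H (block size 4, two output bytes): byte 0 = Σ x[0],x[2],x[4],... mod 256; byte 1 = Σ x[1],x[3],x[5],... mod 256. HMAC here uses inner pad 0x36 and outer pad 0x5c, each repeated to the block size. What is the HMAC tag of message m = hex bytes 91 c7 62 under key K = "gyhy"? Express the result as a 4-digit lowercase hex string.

Key "gyhy" = 67 79 68 79 is exactly B = 4 bytes: K' = 67 79 68 79.
K' ⊕ ipad = 51 4f 5e 4f.  K' ⊕ opad = 3b 25 34 25.
Inner input = (K'⊕ipad) ∥ m = 51 4f 5e 4f ∥ 91 c7 62.
Inner hash: even-index sum = 418 mod 256 = 162; odd-index sum = 357 mod 256 = 101 → a2 65.
Outer input = (K'⊕opad) ∥ inner = 3b 25 34 25 ∥ a2 65.
Outer hash (tag): even-index sum = 273 mod 256 = 17; odd-index sum = 175 mod 256 = 175 → 11 af.

11af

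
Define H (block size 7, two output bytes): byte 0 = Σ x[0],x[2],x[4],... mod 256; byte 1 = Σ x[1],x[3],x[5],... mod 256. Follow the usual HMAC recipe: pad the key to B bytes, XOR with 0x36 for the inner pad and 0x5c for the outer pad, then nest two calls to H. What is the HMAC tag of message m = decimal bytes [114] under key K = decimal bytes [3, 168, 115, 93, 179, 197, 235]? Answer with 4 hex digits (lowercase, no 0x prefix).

a26a

Key decimal bytes [3, 168, 115, 93, 179, 197, 235] = 03 a8 73 5d b3 c5 eb is exactly B = 7 bytes: K' = 03 a8 73 5d b3 c5 eb.
K' ⊕ ipad = 35 9e 45 6b 85 f3 dd.  K' ⊕ opad = 5f f4 2f 01 ef 99 b7.
Inner input = (K'⊕ipad) ∥ m = 35 9e 45 6b 85 f3 dd ∥ 72.
Inner hash: even-index sum = 476 mod 256 = 220; odd-index sum = 622 mod 256 = 110 → dc 6e.
Outer input = (K'⊕opad) ∥ inner = 5f f4 2f 01 ef 99 b7 ∥ dc 6e.
Outer hash (tag): even-index sum = 674 mod 256 = 162; odd-index sum = 618 mod 256 = 106 → a2 6a.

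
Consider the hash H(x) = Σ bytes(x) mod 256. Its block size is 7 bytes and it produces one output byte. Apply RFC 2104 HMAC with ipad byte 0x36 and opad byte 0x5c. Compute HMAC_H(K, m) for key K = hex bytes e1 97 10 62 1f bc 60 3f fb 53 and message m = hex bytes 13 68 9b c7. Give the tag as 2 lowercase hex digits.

Key hex bytes e1 97 10 62 1f bc 60 3f fb 53 is 10 bytes > B = 7, so hash it first: H(key) = b2, then zero-pad to 7 bytes: K' = b2 00 00 00 00 00 00.
K' ⊕ ipad = 84 36 36 36 36 36 36.  K' ⊕ opad = ee 5c 5c 5c 5c 5c 5c.
Inner input = (K'⊕ipad) ∥ m = 84 36 36 36 36 36 36 ∥ 13 68 9b c7.
Inner hash: sum = 132+54+54+54+54+54+54+19+104+155+199 = 933; mod 256 = 165 → a5.
Outer input = (K'⊕opad) ∥ inner = ee 5c 5c 5c 5c 5c 5c ∥ a5.
Outer hash (tag): sum = 238+92+92+92+92+92+92+165 = 955; mod 256 = 187 → bb.

bb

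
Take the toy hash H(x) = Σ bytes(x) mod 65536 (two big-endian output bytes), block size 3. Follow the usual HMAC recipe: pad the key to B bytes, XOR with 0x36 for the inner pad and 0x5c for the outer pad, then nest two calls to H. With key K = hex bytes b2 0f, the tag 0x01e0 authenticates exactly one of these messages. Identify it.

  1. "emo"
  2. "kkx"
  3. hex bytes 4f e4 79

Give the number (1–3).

Key hex bytes b2 0f is 2 bytes ≤ B = 3; zero-pad to 3 bytes: K' = b2 0f 00.
K' ⊕ ipad = 84 39 36; K' ⊕ opad = ee 53 5c.
m1: inner = H(84 39 36 65 6d 6f) = 02 34; tag = H(ee 53 5c 02 34) = 01d3
m2: inner = H(84 39 36 6b 6b 78) = 02 41; tag = H(ee 53 5c 02 41) = 01e0 ← matches
m3: inner = H(84 39 36 4f e4 79) = 02 9f; tag = H(ee 53 5c 02 9f) = 023e

2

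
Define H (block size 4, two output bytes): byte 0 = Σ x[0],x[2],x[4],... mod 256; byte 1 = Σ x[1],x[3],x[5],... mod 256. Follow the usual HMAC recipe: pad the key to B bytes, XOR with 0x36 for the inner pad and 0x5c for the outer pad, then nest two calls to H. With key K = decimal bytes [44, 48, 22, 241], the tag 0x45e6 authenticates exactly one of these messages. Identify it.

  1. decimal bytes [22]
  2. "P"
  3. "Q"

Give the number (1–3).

Key decimal bytes [44, 48, 22, 241] = 2c 30 16 f1 is exactly B = 4 bytes: K' = 2c 30 16 f1.
K' ⊕ ipad = 1a 06 20 c7; K' ⊕ opad = 70 6c 4a ad.
m1: inner = H(1a 06 20 c7 16) = 50 cd; tag = H(70 6c 4a ad 50 cd) = 0ae6
m2: inner = H(1a 06 20 c7 50) = 8a cd; tag = H(70 6c 4a ad 8a cd) = 44e6
m3: inner = H(1a 06 20 c7 51) = 8b cd; tag = H(70 6c 4a ad 8b cd) = 45e6 ← matches

3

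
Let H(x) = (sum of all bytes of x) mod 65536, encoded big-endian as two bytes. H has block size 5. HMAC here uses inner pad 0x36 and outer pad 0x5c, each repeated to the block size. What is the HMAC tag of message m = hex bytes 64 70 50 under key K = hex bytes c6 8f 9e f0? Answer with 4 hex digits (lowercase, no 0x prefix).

03ac

Key hex bytes c6 8f 9e f0 is 4 bytes ≤ B = 5; zero-pad to 5 bytes: K' = c6 8f 9e f0 00.
K' ⊕ ipad = f0 b9 a8 c6 36.  K' ⊕ opad = 9a d3 c2 ac 5c.
Inner input = (K'⊕ipad) ∥ m = f0 b9 a8 c6 36 ∥ 64 70 50.
Inner hash: sum = 240+185+168+198+54+100+112+80 = 1137 → 04 71.
Outer input = (K'⊕opad) ∥ inner = 9a d3 c2 ac 5c ∥ 04 71.
Outer hash (tag): sum = 154+211+194+172+92+4+113 = 940 → 03 ac.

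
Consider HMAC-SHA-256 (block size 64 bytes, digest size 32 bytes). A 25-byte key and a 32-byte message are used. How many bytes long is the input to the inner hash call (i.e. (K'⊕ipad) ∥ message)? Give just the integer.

Key is 25 ≤ 64 bytes, zero-padded: |K'| = 64.
Inner input = (K'⊕ipad) ∥ m → 64 + 32 = 96 bytes.

96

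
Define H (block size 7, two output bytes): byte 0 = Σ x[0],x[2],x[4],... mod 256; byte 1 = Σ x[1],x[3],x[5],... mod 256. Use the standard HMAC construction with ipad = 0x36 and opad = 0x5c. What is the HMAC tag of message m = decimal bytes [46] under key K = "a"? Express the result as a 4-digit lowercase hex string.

210d

Key "a" = 61 is 1 byte ≤ B = 7; zero-pad to 7 bytes: K' = 61 00 00 00 00 00 00.
K' ⊕ ipad = 57 36 36 36 36 36 36.  K' ⊕ opad = 3d 5c 5c 5c 5c 5c 5c.
Inner input = (K'⊕ipad) ∥ m = 57 36 36 36 36 36 36 ∥ 2e.
Inner hash: even-index sum = 249 mod 256 = 249; odd-index sum = 208 mod 256 = 208 → f9 d0.
Outer input = (K'⊕opad) ∥ inner = 3d 5c 5c 5c 5c 5c 5c ∥ f9 d0.
Outer hash (tag): even-index sum = 545 mod 256 = 33; odd-index sum = 525 mod 256 = 13 → 21 0d.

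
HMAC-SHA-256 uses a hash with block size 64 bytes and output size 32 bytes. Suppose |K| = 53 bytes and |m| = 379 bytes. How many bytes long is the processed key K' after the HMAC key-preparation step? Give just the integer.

64

Key is 53 ≤ 64 bytes, zero-padded: |K'| = 64.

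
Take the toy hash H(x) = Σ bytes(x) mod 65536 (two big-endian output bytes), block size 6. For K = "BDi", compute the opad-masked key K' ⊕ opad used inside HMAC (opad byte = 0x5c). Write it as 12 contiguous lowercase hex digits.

Key "BDi" = 42 44 69 is 3 bytes ≤ B = 6; zero-pad to 6 bytes: K' = 42 44 69 00 00 00.
XOR each byte with 0x5c: 42⊕5c=1e, 44⊕5c=18, 69⊕5c=35, 00⊕5c=5c, 00⊕5c=5c, 00⊕5c=5c.

1e18355c5c5c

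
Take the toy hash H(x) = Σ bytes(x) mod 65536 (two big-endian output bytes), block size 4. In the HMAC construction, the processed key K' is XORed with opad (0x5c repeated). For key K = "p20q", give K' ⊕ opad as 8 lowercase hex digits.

Key "p20q" = 70 32 30 71 is exactly B = 4 bytes: K' = 70 32 30 71.
XOR each byte with 0x5c: 70⊕5c=2c, 32⊕5c=6e, 30⊕5c=6c, 71⊕5c=2d.

2c6e6c2d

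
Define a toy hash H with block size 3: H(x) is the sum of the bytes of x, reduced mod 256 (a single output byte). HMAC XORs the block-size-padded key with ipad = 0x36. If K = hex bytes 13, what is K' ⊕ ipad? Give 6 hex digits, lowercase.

253636

Key hex bytes 13 is 1 byte ≤ B = 3; zero-pad to 3 bytes: K' = 13 00 00.
XOR each byte with 0x36: 13⊕36=25, 00⊕36=36, 00⊕36=36.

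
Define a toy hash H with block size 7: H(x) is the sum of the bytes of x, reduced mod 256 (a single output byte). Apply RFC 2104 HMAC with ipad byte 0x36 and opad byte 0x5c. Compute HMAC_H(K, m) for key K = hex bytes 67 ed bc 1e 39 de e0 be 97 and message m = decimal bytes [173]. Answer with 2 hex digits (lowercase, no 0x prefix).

Key hex bytes 67 ed bc 1e 39 de e0 be 97 is 9 bytes > B = 7, so hash it first: H(key) = 7a, then zero-pad to 7 bytes: K' = 7a 00 00 00 00 00 00.
K' ⊕ ipad = 4c 36 36 36 36 36 36.  K' ⊕ opad = 26 5c 5c 5c 5c 5c 5c.
Inner input = (K'⊕ipad) ∥ m = 4c 36 36 36 36 36 36 ∥ ad.
Inner hash: sum = 76+54+54+54+54+54+54+173 = 573; mod 256 = 61 → 3d.
Outer input = (K'⊕opad) ∥ inner = 26 5c 5c 5c 5c 5c 5c ∥ 3d.
Outer hash (tag): sum = 38+92+92+92+92+92+92+61 = 651; mod 256 = 139 → 8b.

8b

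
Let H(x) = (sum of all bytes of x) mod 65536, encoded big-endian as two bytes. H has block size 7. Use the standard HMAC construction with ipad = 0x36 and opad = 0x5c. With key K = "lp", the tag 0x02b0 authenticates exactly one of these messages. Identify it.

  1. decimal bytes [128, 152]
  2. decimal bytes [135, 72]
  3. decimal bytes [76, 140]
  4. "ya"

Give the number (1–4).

3

Key "lp" = 6c 70 is 2 bytes ≤ B = 7; zero-pad to 7 bytes: K' = 6c 70 00 00 00 00 00.
K' ⊕ ipad = 5a 46 36 36 36 36 36; K' ⊕ opad = 30 2c 5c 5c 5c 5c 5c.
m1: inner = H(5a 46 36 36 36 36 36 80 98) = 02 c6; tag = H(30 2c 5c 5c 5c 5c 5c 02 c6) = 02f0
m2: inner = H(5a 46 36 36 36 36 36 87 48) = 02 7d; tag = H(30 2c 5c 5c 5c 5c 5c 02 7d) = 02a7
m3: inner = H(5a 46 36 36 36 36 36 4c 8c) = 02 86; tag = H(30 2c 5c 5c 5c 5c 5c 02 86) = 02b0 ← matches
m4: inner = H(5a 46 36 36 36 36 36 79 61) = 02 88; tag = H(30 2c 5c 5c 5c 5c 5c 02 88) = 02b2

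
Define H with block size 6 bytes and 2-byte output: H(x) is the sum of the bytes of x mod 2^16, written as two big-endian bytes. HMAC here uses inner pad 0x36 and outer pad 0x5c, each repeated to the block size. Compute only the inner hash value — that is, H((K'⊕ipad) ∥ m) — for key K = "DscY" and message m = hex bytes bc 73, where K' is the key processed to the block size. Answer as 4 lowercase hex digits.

0316

Key "DscY" = 44 73 63 59 is 4 bytes ≤ B = 6; zero-pad to 6 bytes: K' = 44 73 63 59 00 00.
K' ⊕ ipad = 72 45 55 6f 36 36.
Inner input = 72 45 55 6f 36 36 ∥ bc 73.
Inner hash: sum = 114+69+85+111+54+54+188+115 = 790 → 03 16.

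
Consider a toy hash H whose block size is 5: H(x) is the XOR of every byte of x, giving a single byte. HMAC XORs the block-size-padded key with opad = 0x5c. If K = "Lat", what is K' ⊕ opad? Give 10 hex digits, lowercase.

Key "Lat" = 4c 61 74 is 3 bytes ≤ B = 5; zero-pad to 5 bytes: K' = 4c 61 74 00 00.
XOR each byte with 0x5c: 4c⊕5c=10, 61⊕5c=3d, 74⊕5c=28, 00⊕5c=5c, 00⊕5c=5c.

103d285c5c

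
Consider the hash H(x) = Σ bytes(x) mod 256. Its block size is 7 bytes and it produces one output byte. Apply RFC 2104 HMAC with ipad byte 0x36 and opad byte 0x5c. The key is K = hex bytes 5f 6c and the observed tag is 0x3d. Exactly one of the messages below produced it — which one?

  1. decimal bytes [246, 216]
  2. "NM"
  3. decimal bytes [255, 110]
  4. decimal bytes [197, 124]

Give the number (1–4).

3

Key hex bytes 5f 6c is 2 bytes ≤ B = 7; zero-pad to 7 bytes: K' = 5f 6c 00 00 00 00 00.
K' ⊕ ipad = 69 5a 36 36 36 36 36; K' ⊕ opad = 03 30 5c 5c 5c 5c 5c.
m1: inner = H(69 5a 36 36 36 36 36 f6 d8) = 9f; tag = H(03 30 5c 5c 5c 5c 5c 9f) = 9e
m2: inner = H(69 5a 36 36 36 36 36 4e 4d) = 6c; tag = H(03 30 5c 5c 5c 5c 5c 6c) = 6b
m3: inner = H(69 5a 36 36 36 36 36 ff 6e) = 3e; tag = H(03 30 5c 5c 5c 5c 5c 3e) = 3d ← matches
m4: inner = H(69 5a 36 36 36 36 36 c5 7c) = 12; tag = H(03 30 5c 5c 5c 5c 5c 12) = 11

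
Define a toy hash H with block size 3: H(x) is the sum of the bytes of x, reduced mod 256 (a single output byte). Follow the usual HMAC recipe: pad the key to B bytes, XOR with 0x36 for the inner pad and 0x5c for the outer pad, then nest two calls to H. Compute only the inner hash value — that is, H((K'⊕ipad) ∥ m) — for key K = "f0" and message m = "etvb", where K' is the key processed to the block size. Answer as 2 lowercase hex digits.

3d

Key "f0" = 66 30 is 2 bytes ≤ B = 3; zero-pad to 3 bytes: K' = 66 30 00.
K' ⊕ ipad = 50 06 36.
Inner input = 50 06 36 ∥ 65 74 76 62.
Inner hash: sum = 80+6+54+101+116+118+98 = 573; mod 256 = 61 → 3d.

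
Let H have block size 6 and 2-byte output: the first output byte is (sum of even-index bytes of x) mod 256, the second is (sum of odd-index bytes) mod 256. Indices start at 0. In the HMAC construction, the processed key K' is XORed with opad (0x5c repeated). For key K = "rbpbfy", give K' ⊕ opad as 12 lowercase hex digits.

Key "rbpbfy" = 72 62 70 62 66 79 is exactly B = 6 bytes: K' = 72 62 70 62 66 79.
XOR each byte with 0x5c: 72⊕5c=2e, 62⊕5c=3e, 70⊕5c=2c, 62⊕5c=3e, 66⊕5c=3a, 79⊕5c=25.

2e3e2c3e3a25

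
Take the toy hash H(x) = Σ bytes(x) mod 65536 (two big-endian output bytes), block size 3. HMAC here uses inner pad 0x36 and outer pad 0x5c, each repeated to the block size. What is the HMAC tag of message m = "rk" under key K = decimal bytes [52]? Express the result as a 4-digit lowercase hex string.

016c

Key decimal bytes [52] = 34 is 1 byte ≤ B = 3; zero-pad to 3 bytes: K' = 34 00 00.
K' ⊕ ipad = 02 36 36.  K' ⊕ opad = 68 5c 5c.
Inner input = (K'⊕ipad) ∥ m = 02 36 36 ∥ 72 6b.
Inner hash: sum = 2+54+54+114+107 = 331 → 01 4b.
Outer input = (K'⊕opad) ∥ inner = 68 5c 5c ∥ 01 4b.
Outer hash (tag): sum = 104+92+92+1+75 = 364 → 01 6c.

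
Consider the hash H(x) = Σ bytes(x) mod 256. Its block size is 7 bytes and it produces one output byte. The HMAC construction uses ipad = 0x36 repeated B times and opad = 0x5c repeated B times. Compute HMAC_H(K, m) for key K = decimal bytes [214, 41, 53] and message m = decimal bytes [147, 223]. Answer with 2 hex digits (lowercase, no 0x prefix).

24

Key decimal bytes [214, 41, 53] = d6 29 35 is 3 bytes ≤ B = 7; zero-pad to 7 bytes: K' = d6 29 35 00 00 00 00.
K' ⊕ ipad = e0 1f 03 36 36 36 36.  K' ⊕ opad = 8a 75 69 5c 5c 5c 5c.
Inner input = (K'⊕ipad) ∥ m = e0 1f 03 36 36 36 36 ∥ 93 df.
Inner hash: sum = 224+31+3+54+54+54+54+147+223 = 844; mod 256 = 76 → 4c.
Outer input = (K'⊕opad) ∥ inner = 8a 75 69 5c 5c 5c 5c ∥ 4c.
Outer hash (tag): sum = 138+117+105+92+92+92+92+76 = 804; mod 256 = 36 → 24.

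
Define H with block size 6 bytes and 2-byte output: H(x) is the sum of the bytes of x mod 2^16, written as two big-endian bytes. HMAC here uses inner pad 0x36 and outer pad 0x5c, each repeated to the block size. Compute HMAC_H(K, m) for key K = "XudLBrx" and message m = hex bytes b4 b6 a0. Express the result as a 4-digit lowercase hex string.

037b

Key "XudLBrx" = 58 75 64 4c 42 72 78 is 7 bytes > B = 6, so hash it first: H(key) = 02 a9, then zero-pad to 6 bytes: K' = 02 a9 00 00 00 00.
K' ⊕ ipad = 34 9f 36 36 36 36.  K' ⊕ opad = 5e f5 5c 5c 5c 5c.
Inner input = (K'⊕ipad) ∥ m = 34 9f 36 36 36 36 ∥ b4 b6 a0.
Inner hash: sum = 52+159+54+54+54+54+180+182+160 = 949 → 03 b5.
Outer input = (K'⊕opad) ∥ inner = 5e f5 5c 5c 5c 5c ∥ 03 b5.
Outer hash (tag): sum = 94+245+92+92+92+92+3+181 = 891 → 03 7b.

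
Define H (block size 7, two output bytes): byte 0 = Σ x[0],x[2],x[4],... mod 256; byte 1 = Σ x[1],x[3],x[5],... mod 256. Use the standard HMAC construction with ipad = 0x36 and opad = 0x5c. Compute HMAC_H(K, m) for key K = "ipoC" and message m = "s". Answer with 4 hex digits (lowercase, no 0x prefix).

84cb

Key "ipoC" = 69 70 6f 43 is 4 bytes ≤ B = 7; zero-pad to 7 bytes: K' = 69 70 6f 43 00 00 00.
K' ⊕ ipad = 5f 46 59 75 36 36 36.  K' ⊕ opad = 35 2c 33 1f 5c 5c 5c.
Inner input = (K'⊕ipad) ∥ m = 5f 46 59 75 36 36 36 ∥ 73.
Inner hash: even-index sum = 292 mod 256 = 36; odd-index sum = 356 mod 256 = 100 → 24 64.
Outer input = (K'⊕opad) ∥ inner = 35 2c 33 1f 5c 5c 5c ∥ 24 64.
Outer hash (tag): even-index sum = 388 mod 256 = 132; odd-index sum = 203 mod 256 = 203 → 84 cb.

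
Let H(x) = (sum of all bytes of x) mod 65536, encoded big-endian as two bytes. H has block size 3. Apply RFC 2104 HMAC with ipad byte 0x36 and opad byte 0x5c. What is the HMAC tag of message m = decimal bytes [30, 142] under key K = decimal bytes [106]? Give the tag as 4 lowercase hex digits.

0163

Key decimal bytes [106] = 6a is 1 byte ≤ B = 3; zero-pad to 3 bytes: K' = 6a 00 00.
K' ⊕ ipad = 5c 36 36.  K' ⊕ opad = 36 5c 5c.
Inner input = (K'⊕ipad) ∥ m = 5c 36 36 ∥ 1e 8e.
Inner hash: sum = 92+54+54+30+142 = 372 → 01 74.
Outer input = (K'⊕opad) ∥ inner = 36 5c 5c ∥ 01 74.
Outer hash (tag): sum = 54+92+92+1+116 = 355 → 01 63.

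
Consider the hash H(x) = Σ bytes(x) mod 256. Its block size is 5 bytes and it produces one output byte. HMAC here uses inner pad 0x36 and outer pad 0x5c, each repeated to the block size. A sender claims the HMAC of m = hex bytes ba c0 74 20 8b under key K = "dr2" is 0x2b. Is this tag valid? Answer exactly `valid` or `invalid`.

Key "dr2" = 64 72 32 is 3 bytes ≤ B = 5; zero-pad to 5 bytes: K' = 64 72 32 00 00.
K' ⊕ ipad = 52 44 04 36 36; K' ⊕ opad = 38 2e 6e 5c 5c.
Inner hash: sum = 82+68+4+54+54+186+192+116+32+139 = 927; mod 256 = 159 → 9f.
Outer hash (recomputed tag): sum = 56+46+110+92+92+159 = 555; mod 256 = 43 → 2b.
Recomputed tag = 2b; claimed = 2b → match.

valid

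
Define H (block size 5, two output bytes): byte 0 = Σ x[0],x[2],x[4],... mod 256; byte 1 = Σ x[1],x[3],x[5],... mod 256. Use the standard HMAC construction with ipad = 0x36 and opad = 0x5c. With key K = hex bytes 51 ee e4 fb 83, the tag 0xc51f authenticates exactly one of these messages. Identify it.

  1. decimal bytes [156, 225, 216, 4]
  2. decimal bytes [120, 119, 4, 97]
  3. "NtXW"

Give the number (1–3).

Key hex bytes 51 ee e4 fb 83 is exactly B = 5 bytes: K' = 51 ee e4 fb 83.
K' ⊕ ipad = 67 d8 d2 cd b5; K' ⊕ opad = 0d b2 b8 a7 df.
m1: inner = H(67 d8 d2 cd b5 9c e1 d8 04) = d3 19; tag = H(0d b2 b8 a7 df d3 19) = bd2c
m2: inner = H(67 d8 d2 cd b5 78 77 04 61) = c6 21; tag = H(0d b2 b8 a7 df c6 21) = c51f ← matches
m3: inner = H(67 d8 d2 cd b5 4e 74 58 57) = b9 4b; tag = H(0d b2 b8 a7 df b9 4b) = ef12

2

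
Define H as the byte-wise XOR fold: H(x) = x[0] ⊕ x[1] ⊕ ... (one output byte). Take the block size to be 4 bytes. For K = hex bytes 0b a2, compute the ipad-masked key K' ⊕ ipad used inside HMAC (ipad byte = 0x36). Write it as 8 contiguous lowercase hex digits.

Key hex bytes 0b a2 is 2 bytes ≤ B = 4; zero-pad to 4 bytes: K' = 0b a2 00 00.
XOR each byte with 0x36: 0b⊕36=3d, a2⊕36=94, 00⊕36=36, 00⊕36=36.

3d943636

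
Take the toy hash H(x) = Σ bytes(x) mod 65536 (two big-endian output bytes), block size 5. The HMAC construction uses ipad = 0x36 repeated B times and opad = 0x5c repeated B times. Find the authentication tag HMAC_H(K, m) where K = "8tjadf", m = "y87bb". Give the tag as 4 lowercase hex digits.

Key "8tjadf" = 38 74 6a 61 64 66 is 6 bytes > B = 5, so hash it first: H(key) = 02 41, then zero-pad to 5 bytes: K' = 02 41 00 00 00.
K' ⊕ ipad = 34 77 36 36 36.  K' ⊕ opad = 5e 1d 5c 5c 5c.
Inner input = (K'⊕ipad) ∥ m = 34 77 36 36 36 ∥ 79 38 37 62 62.
Inner hash: sum = 52+119+54+54+54+121+56+55+98+98 = 761 → 02 f9.
Outer input = (K'⊕opad) ∥ inner = 5e 1d 5c 5c 5c ∥ 02 f9.
Outer hash (tag): sum = 94+29+92+92+92+2+249 = 650 → 02 8a.

028a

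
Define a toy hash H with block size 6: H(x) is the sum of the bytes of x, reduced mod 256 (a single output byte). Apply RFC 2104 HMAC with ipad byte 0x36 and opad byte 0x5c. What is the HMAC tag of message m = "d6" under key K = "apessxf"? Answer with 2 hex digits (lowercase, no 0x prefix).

e6

Key "apessxf" = 61 70 65 73 73 78 66 is 7 bytes > B = 6, so hash it first: H(key) = fa, then zero-pad to 6 bytes: K' = fa 00 00 00 00 00.
K' ⊕ ipad = cc 36 36 36 36 36.  K' ⊕ opad = a6 5c 5c 5c 5c 5c.
Inner input = (K'⊕ipad) ∥ m = cc 36 36 36 36 36 ∥ 64 36.
Inner hash: sum = 204+54+54+54+54+54+100+54 = 628; mod 256 = 116 → 74.
Outer input = (K'⊕opad) ∥ inner = a6 5c 5c 5c 5c 5c ∥ 74.
Outer hash (tag): sum = 166+92+92+92+92+92+116 = 742; mod 256 = 230 → e6.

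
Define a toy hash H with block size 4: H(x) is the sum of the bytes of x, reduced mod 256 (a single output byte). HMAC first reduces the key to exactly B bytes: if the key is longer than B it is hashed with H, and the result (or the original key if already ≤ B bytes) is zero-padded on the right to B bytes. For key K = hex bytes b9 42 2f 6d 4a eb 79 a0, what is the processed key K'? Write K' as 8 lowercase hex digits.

e5000000

|K| = 8 > B = 4, so first hash the key.
H(K): sum = 185+66+47+109+74+235+121+160 = 997; mod 256 = 229 → e5.
Zero-pad H(K) = e5 to 4 bytes: K' = e5 00 00 00.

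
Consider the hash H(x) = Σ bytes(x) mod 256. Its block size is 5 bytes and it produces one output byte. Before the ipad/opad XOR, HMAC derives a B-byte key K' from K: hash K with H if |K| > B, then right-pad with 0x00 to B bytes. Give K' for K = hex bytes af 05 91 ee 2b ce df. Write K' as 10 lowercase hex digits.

|K| = 7 > B = 5, so first hash the key.
H(K): sum = 175+5+145+238+43+206+223 = 1035; mod 256 = 11 → 0b.
Zero-pad H(K) = 0b to 5 bytes: K' = 0b 00 00 00 00.

0b00000000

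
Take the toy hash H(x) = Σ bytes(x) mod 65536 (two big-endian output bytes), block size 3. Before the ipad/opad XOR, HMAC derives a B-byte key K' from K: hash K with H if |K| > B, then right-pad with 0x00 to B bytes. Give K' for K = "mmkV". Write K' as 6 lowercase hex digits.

019b00

|K| = 4 > B = 3, so first hash the key.
H(K): sum = 109+109+107+86 = 411 → 01 9b.
Zero-pad H(K) = 01 9b to 3 bytes: K' = 01 9b 00.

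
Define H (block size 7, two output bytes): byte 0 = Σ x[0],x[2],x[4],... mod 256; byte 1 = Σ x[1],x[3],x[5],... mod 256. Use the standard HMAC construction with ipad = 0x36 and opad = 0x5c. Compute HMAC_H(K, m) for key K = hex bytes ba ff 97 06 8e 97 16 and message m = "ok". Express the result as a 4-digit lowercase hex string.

d638

Key hex bytes ba ff 97 06 8e 97 16 is exactly B = 7 bytes: K' = ba ff 97 06 8e 97 16.
K' ⊕ ipad = 8c c9 a1 30 b8 a1 20.  K' ⊕ opad = e6 a3 cb 5a d2 cb 4a.
Inner input = (K'⊕ipad) ∥ m = 8c c9 a1 30 b8 a1 20 ∥ 6f 6b.
Inner hash: even-index sum = 624 mod 256 = 112; odd-index sum = 521 mod 256 = 9 → 70 09.
Outer input = (K'⊕opad) ∥ inner = e6 a3 cb 5a d2 cb 4a ∥ 70 09.
Outer hash (tag): even-index sum = 726 mod 256 = 214; odd-index sum = 568 mod 256 = 56 → d6 38.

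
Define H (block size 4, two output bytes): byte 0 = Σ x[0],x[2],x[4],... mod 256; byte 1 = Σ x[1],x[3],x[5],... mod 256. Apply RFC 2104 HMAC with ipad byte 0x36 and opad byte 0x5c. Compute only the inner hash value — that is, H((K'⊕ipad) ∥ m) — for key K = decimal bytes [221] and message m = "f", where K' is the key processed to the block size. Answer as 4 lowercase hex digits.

Key decimal bytes [221] = dd is 1 byte ≤ B = 4; zero-pad to 4 bytes: K' = dd 00 00 00.
K' ⊕ ipad = eb 36 36 36.
Inner input = eb 36 36 36 ∥ 66.
Inner hash: even-index sum = 391 mod 256 = 135; odd-index sum = 108 mod 256 = 108 → 87 6c.

876c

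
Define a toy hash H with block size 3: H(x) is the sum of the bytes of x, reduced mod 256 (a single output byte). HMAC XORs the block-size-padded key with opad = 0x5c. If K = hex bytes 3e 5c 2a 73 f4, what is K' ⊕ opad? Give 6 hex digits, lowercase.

775c5c

Key hex bytes 3e 5c 2a 73 f4 is 5 bytes > B = 3, so hash it first: H(key) = 2b, then zero-pad to 3 bytes: K' = 2b 00 00.
XOR each byte with 0x5c: 2b⊕5c=77, 00⊕5c=5c, 00⊕5c=5c.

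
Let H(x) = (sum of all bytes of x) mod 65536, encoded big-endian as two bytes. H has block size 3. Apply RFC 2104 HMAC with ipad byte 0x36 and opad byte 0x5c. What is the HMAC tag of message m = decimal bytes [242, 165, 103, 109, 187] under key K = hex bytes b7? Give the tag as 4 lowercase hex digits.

01ba

Key hex bytes b7 is 1 byte ≤ B = 3; zero-pad to 3 bytes: K' = b7 00 00.
K' ⊕ ipad = 81 36 36.  K' ⊕ opad = eb 5c 5c.
Inner input = (K'⊕ipad) ∥ m = 81 36 36 ∥ f2 a5 67 6d bb.
Inner hash: sum = 129+54+54+242+165+103+109+187 = 1043 → 04 13.
Outer input = (K'⊕opad) ∥ inner = eb 5c 5c ∥ 04 13.
Outer hash (tag): sum = 235+92+92+4+19 = 442 → 01 ba.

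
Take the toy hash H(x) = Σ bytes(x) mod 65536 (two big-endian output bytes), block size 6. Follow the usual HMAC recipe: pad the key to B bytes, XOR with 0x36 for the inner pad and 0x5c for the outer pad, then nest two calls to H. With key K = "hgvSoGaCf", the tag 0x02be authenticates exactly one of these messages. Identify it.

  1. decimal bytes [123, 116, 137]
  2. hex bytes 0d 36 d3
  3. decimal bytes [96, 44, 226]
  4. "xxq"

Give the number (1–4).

Key "hgvSoGaCf" = 68 67 76 53 6f 47 61 43 66 is 9 bytes > B = 6, so hash it first: H(key) = 03 58, then zero-pad to 6 bytes: K' = 03 58 00 00 00 00.
K' ⊕ ipad = 35 6e 36 36 36 36; K' ⊕ opad = 5f 04 5c 5c 5c 5c.
m1: inner = H(35 6e 36 36 36 36 7b 74 89) = 02 f3; tag = H(5f 04 5c 5c 5c 5c 02 f3) = 02c8
m2: inner = H(35 6e 36 36 36 36 0d 36 d3) = 02 91; tag = H(5f 04 5c 5c 5c 5c 02 91) = 0266
m3: inner = H(35 6e 36 36 36 36 60 2c e2) = 02 e9; tag = H(5f 04 5c 5c 5c 5c 02 e9) = 02be ← matches
m4: inner = H(35 6e 36 36 36 36 78 78 71) = 02 dc; tag = H(5f 04 5c 5c 5c 5c 02 dc) = 02b1

3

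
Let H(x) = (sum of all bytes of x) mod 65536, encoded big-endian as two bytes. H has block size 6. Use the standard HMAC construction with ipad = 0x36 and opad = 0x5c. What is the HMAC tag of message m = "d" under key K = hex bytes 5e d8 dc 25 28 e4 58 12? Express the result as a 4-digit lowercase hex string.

Key hex bytes 5e d8 dc 25 28 e4 58 12 is 8 bytes > B = 6, so hash it first: H(key) = 03 ad, then zero-pad to 6 bytes: K' = 03 ad 00 00 00 00.
K' ⊕ ipad = 35 9b 36 36 36 36.  K' ⊕ opad = 5f f1 5c 5c 5c 5c.
Inner input = (K'⊕ipad) ∥ m = 35 9b 36 36 36 36 ∥ 64.
Inner hash: sum = 53+155+54+54+54+54+100 = 524 → 02 0c.
Outer input = (K'⊕opad) ∥ inner = 5f f1 5c 5c 5c 5c ∥ 02 0c.
Outer hash (tag): sum = 95+241+92+92+92+92+2+12 = 718 → 02 ce.

02ce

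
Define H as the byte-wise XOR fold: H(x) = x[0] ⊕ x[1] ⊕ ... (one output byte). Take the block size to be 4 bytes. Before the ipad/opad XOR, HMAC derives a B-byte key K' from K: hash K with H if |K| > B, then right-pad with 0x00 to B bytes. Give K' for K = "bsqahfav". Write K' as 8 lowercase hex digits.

|K| = 8 > B = 4, so first hash the key.
H(K): XOR 62⊕73⊕71⊕61⊕68⊕66⊕61⊕76 = 18.
Zero-pad H(K) = 18 to 4 bytes: K' = 18 00 00 00.

18000000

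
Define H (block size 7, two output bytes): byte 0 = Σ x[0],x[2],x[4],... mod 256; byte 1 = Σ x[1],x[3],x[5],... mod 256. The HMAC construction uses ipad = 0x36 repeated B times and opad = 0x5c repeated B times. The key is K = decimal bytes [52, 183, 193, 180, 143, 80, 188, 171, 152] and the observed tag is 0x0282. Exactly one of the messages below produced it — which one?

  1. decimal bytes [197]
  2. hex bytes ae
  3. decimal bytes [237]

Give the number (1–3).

Key decimal bytes [52, 183, 193, 180, 143, 80, 188, 171, 152] = 34 b7 c1 b4 8f 50 bc ab 98 is 9 bytes > B = 7, so hash it first: H(key) = d8 66, then zero-pad to 7 bytes: K' = d8 66 00 00 00 00 00.
K' ⊕ ipad = ee 50 36 36 36 36 36; K' ⊕ opad = 84 3a 5c 5c 5c 5c 5c.
m1: inner = H(ee 50 36 36 36 36 36 c5) = 90 81; tag = H(84 3a 5c 5c 5c 5c 5c 90 81) = 1982
m2: inner = H(ee 50 36 36 36 36 36 ae) = 90 6a; tag = H(84 3a 5c 5c 5c 5c 5c 90 6a) = 0282 ← matches
m3: inner = H(ee 50 36 36 36 36 36 ed) = 90 a9; tag = H(84 3a 5c 5c 5c 5c 5c 90 a9) = 4182

2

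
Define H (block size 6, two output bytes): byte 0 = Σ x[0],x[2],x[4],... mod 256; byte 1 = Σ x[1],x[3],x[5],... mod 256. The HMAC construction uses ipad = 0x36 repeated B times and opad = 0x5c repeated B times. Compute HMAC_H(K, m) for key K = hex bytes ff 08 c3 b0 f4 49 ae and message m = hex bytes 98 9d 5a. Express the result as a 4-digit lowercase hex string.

a055

Key hex bytes ff 08 c3 b0 f4 49 ae is 7 bytes > B = 6, so hash it first: H(key) = 64 01, then zero-pad to 6 bytes: K' = 64 01 00 00 00 00.
K' ⊕ ipad = 52 37 36 36 36 36.  K' ⊕ opad = 38 5d 5c 5c 5c 5c.
Inner input = (K'⊕ipad) ∥ m = 52 37 36 36 36 36 ∥ 98 9d 5a.
Inner hash: even-index sum = 432 mod 256 = 176; odd-index sum = 320 mod 256 = 64 → b0 40.
Outer input = (K'⊕opad) ∥ inner = 38 5d 5c 5c 5c 5c ∥ b0 40.
Outer hash (tag): even-index sum = 416 mod 256 = 160; odd-index sum = 341 mod 256 = 85 → a0 55.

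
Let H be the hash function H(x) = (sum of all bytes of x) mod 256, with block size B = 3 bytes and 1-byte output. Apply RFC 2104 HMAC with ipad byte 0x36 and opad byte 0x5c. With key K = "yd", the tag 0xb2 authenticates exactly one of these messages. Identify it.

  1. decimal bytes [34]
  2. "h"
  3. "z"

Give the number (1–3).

Key "yd" = 79 64 is 2 bytes ≤ B = 3; zero-pad to 3 bytes: K' = 79 64 00.
K' ⊕ ipad = 4f 52 36; K' ⊕ opad = 25 38 5c.
m1: inner = H(4f 52 36 22) = f9; tag = H(25 38 5c f9) = b2 ← matches
m2: inner = H(4f 52 36 68) = 3f; tag = H(25 38 5c 3f) = f8
m3: inner = H(4f 52 36 7a) = 51; tag = H(25 38 5c 51) = 0a

1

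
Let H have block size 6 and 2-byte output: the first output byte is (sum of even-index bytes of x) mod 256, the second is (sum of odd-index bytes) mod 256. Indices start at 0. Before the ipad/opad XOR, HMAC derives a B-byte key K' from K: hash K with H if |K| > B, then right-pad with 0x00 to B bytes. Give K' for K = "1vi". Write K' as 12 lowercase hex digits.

317669000000

Key "1vi" = 31 76 69 is 3 bytes ≤ B = 6; zero-pad to 6 bytes: K' = 31 76 69 00 00 00.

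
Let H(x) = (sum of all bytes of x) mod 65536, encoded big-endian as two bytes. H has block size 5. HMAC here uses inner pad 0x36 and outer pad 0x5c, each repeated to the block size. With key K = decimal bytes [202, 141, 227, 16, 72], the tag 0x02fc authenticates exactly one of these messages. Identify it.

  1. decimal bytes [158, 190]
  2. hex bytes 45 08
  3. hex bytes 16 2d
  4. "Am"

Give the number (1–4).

3

Key decimal bytes [202, 141, 227, 16, 72] = ca 8d e3 10 48 is exactly B = 5 bytes: K' = ca 8d e3 10 48.
K' ⊕ ipad = fc bb d5 26 7e; K' ⊕ opad = 96 d1 bf 4c 14.
m1: inner = H(fc bb d5 26 7e 9e be) = 04 8c; tag = H(96 d1 bf 4c 14 04 8c) = 0316
m2: inner = H(fc bb d5 26 7e 45 08) = 03 7d; tag = H(96 d1 bf 4c 14 03 7d) = 0306
m3: inner = H(fc bb d5 26 7e 16 2d) = 03 73; tag = H(96 d1 bf 4c 14 03 73) = 02fc ← matches
m4: inner = H(fc bb d5 26 7e 41 6d) = 03 de; tag = H(96 d1 bf 4c 14 03 de) = 0367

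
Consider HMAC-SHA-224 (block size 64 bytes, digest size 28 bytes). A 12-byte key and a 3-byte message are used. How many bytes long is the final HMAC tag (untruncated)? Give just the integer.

The tag is one SHA-224 digest: 28 bytes.

28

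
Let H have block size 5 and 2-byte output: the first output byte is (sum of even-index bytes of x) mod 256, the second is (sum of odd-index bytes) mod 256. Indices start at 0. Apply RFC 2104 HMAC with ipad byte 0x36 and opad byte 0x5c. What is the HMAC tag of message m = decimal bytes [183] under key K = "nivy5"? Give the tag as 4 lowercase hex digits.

Key "nivy5" = 6e 69 76 79 35 is exactly B = 5 bytes: K' = 6e 69 76 79 35.
K' ⊕ ipad = 58 5f 40 4f 03.  K' ⊕ opad = 32 35 2a 25 69.
Inner input = (K'⊕ipad) ∥ m = 58 5f 40 4f 03 ∥ b7.
Inner hash: even-index sum = 155 mod 256 = 155; odd-index sum = 357 mod 256 = 101 → 9b 65.
Outer input = (K'⊕opad) ∥ inner = 32 35 2a 25 69 ∥ 9b 65.
Outer hash (tag): even-index sum = 298 mod 256 = 42; odd-index sum = 245 mod 256 = 245 → 2a f5.

2af5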